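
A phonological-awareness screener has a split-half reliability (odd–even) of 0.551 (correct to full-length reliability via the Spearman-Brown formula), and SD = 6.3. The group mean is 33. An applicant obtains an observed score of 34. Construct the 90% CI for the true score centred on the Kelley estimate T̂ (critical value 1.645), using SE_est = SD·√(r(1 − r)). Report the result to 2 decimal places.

[29.01, 38.41]

Full-length reliability (Spearman-Brown) = 2(0.551)/(1+0.551) ≈ 0.7105
Estimated true score = 0.7105×34 + (1 − 0.7105)×33 ≈ 33.7105
SE_est = 6.3000·√[r(1 − r)] ≈ 2.8572
90% CI: 33.7105 ± 4.7001 ≈ (29.0104, 38.4106)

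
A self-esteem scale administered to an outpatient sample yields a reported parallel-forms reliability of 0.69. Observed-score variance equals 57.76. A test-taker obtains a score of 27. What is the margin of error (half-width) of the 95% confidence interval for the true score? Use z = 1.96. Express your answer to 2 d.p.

8.29

SD = √57.76 ≃ 7.600
The standard error of measurement is 7.600*√(1 − 0.690) ≃ 7.600*0.557 ≃ 4.232.
Margin = 1.96 * 4.232 ≃ 8.294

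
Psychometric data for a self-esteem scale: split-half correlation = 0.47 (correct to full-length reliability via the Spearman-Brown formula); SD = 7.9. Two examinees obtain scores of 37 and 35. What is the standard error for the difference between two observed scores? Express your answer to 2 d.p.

6.71

Spearman-Brown: r = 2(0.47) / (1 + 0.47) = 0.9400 / 1.4700 ≃ 0.6395
The standard error of measurement is 7.9000·√(1 − 0.6395) ≃ 7.9000·0.6005 ≃ 4.7436.
SE_diff = √2 · SEM ≃ 6.7084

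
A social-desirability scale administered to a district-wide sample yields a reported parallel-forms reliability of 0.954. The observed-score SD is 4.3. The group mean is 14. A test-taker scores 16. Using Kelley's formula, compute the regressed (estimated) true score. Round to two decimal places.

Estimated true score = 0.9540·16 + (1 − 0.9540)·14 ≈ 15.9080

15.91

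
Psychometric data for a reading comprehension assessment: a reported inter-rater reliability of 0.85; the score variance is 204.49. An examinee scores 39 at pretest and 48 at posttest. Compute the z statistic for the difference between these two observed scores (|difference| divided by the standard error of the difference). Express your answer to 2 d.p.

1.15

σ = 204.49^(1/2) = 14.3000
SEM = 14.3000 * √(1 − 0.8500) = 14.3000 * √0.1500 ≈ 14.3000 * 0.3873 ≈ 5.5384
SE_diff = √2 * SEM ≈ 7.8324
z = 9 / 7.8324 ≈ 1.1491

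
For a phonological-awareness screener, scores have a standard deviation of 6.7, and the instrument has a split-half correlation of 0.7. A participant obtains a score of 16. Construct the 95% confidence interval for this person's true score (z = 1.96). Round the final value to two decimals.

Full-length reliability (Spearman-Brown) = 2(0.7)/(1+0.7) ≃ 0.824
The standard error of measurement is 6.700×√(1 − 0.824) ≃ 6.700×0.420 ≃ 2.815.
1.96 × SEM ≃ 5.517
Interval: (10.483, 21.517)

[10.48, 21.52]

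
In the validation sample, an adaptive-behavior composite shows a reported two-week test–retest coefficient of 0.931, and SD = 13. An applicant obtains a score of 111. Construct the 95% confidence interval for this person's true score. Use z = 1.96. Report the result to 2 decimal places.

[104.31, 117.69]

SEM = 13.0000*√(1 − 0.9310) ≈ 3.4148
Half-width = 1.96*3.4148 ≈ 6.6930
Interval: (104.3070, 117.6930)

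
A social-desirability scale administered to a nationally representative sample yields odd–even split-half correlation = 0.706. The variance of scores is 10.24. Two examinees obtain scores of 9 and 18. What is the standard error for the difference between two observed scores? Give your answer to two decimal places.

1.88

SD = √10.24 = 3.200
Spearman-Brown: r = 2(0.706) / (1 + 0.706) = 1.412 / 1.706 ≈ 0.828
SEM = 3.200 * √(1 − 0.828) = 3.200 * √0.172 ≈ 3.200 * 0.415 ≈ 1.328
Standard error of the difference = 1.328·√2 ≈ 1.879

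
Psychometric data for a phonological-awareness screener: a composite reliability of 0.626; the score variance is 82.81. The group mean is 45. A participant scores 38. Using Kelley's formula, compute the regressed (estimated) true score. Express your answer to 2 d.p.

40.62

Estimated true score = 0.62600×38 + (1 − 0.62600)×45 ≈ 40.61800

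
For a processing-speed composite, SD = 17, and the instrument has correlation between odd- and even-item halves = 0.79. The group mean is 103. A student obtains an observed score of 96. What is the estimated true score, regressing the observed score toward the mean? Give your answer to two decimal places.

r_full = 2·0.79 / (1 + 0.79) ≈ 0.883
T̂ = 0.883(96) + 0.117(103) ≈ 96.821

96.82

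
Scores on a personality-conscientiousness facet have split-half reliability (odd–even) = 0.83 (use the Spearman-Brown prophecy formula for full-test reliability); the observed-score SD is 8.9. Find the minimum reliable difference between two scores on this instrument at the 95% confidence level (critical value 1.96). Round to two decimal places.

7.52

Full-length reliability (Spearman-Brown) = 2(0.83)/(1+0.83) ≈ 0.907
SEM = 8.900 · √(1 − 0.907) = 8.900 · √0.093 ≈ 8.900 · 0.305 ≈ 2.713
Standard error of the difference = 2.713·√2 ≈ 3.836
Minimum reliable difference = 1.96 · SE_diff ≈ 1.96 · 3.836 ≈ 7.519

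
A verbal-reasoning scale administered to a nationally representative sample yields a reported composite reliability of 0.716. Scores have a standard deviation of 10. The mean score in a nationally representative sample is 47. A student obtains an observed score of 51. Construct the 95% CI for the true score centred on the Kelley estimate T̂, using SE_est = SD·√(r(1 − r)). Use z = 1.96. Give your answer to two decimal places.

[41.03, 58.70]

T̂ = 0.71600(51) + 0.28400(47) ≈ 49.86400
SE_est = SD * √(r(1 − r)) = 10.00000 * √0.20334 ≈ 10.00000 * 0.45094 ≈ 4.50937
95% CI: 49.86400 ± 8.83836 ≈ (41.02564, 58.70236)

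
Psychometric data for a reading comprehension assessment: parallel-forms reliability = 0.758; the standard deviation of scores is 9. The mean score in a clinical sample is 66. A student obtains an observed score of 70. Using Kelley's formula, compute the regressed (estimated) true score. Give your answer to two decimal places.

69.03

T̂ = r·X + (1 − r)·M = 0.7580*70 + 0.2420*66 = 53.0600 + 15.9720 ≈ 69.0320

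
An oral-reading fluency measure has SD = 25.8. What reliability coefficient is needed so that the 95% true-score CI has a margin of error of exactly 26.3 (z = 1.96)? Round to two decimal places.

0.73

SEM needed = half-width / z = 26.3/1.96 ≈ 13.4184
Required reliability = 1 − (SEM/SD)² = 1 − 0.2705 ≈ 0.7295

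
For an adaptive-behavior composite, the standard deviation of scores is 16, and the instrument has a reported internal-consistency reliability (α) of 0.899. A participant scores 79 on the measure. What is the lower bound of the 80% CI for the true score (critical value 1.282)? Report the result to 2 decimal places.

72.48

The standard error of measurement is 16.00000·√(1 − 0.89900) ≃ 16.00000·0.31780 ≃ 5.08488.
Margin = 1.282 · 5.08488 ≃ 6.51882
Lower bound: 79 − 6.51882 = 72.48118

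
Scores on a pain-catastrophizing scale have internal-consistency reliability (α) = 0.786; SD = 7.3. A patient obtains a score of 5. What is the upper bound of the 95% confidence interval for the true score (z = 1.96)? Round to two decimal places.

SEM = 7.30000 × √(1 − 0.78600) = 7.30000 × √0.21400 ≈ 7.30000 × 0.46260 ≈ 3.37699
1.96 × SEM ≈ 6.61890
Upper limit = 5 + 6.61890 ≈ 11.61890

11.62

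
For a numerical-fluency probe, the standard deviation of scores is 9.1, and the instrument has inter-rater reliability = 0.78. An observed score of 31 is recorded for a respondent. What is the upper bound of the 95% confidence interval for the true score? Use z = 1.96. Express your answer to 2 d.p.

SEM = 9.10000*√(1 − 0.78000) ≈ 4.26828
1.96 * SEM ≈ 8.36583
Upper limit = 31 + 8.36583 ≈ 39.36583

39.37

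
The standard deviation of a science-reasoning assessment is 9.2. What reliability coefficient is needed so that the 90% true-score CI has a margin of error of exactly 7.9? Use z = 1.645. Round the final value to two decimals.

SEM needed = half-width / z = 7.9/1.645 ≈ 4.802
r = 1 − (4.802/9.2)² ≈ 1 − 0.272 ≈ 0.728

0.73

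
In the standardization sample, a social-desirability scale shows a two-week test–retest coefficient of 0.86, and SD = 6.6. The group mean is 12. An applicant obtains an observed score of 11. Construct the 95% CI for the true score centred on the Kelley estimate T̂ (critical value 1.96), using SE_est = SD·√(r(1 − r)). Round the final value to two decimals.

Estimated true score = 0.860×11 + (1 − 0.860)×12 ≈ 11.140
SE_est = SD × √(r(1 − r)) = 6.600 × √0.120 ≈ 6.600 × 0.347 ≈ 2.290
CI = 11.140 ± 1.96 × 2.290 → [6.651, 15.629]

[6.65, 15.63]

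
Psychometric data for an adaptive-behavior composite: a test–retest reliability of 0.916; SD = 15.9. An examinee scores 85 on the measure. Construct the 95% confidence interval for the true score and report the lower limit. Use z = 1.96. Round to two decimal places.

75.97

The standard error of measurement is 15.900·√(1 − 0.916) ≈ 15.900·0.290 ≈ 4.608.
Margin = 1.96 · 4.608 ≈ 9.032
Lower bound: 85 − 9.032 = 75.968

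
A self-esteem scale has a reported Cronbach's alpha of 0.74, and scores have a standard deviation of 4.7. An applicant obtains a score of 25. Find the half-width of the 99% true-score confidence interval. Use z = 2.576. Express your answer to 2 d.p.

SEM = 4.700 × √(1 − 0.740) = 4.700 × √0.260 ≈ 4.700 × 0.510 ≈ 2.397
Half-width = 2.576×2.397 ≈ 6.173

6.17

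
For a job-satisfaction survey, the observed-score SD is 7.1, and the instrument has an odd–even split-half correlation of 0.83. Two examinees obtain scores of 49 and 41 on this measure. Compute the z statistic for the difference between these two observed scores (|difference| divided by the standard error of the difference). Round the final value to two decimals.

2.61

r_full = 2·0.83 / (1 + 0.83) ≃ 0.90710
SEM = 7.10000*√(1 − 0.90710) ≃ 2.16400
SE_diff = SEM * √2 ≃ 2.16400 * 1.41421 ≃ 3.06036
z = |49 − 41| / 3.06036 = 8 / 3.06036 ≃ 2.61407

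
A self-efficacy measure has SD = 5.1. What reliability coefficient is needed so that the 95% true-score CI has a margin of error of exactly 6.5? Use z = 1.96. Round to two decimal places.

Required SEM = 6.5 / 1.96 ≈ 3.3163
Required reliability = 1 − (SEM/SD)² = 1 − 0.4228 ≈ 0.5772

0.58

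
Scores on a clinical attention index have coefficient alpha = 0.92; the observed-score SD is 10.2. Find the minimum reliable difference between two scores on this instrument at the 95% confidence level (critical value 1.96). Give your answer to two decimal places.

The standard error of measurement is 10.2000×√(1 − 0.9200) ≈ 10.2000×0.2828 ≈ 2.8850.
SE_diff = SEM × √2 ≈ 2.8850 × 1.4142 ≈ 4.0800
Minimum reliable difference = 1.96 × SE_diff ≈ 1.96 × 4.0800 ≈ 7.9968

8.00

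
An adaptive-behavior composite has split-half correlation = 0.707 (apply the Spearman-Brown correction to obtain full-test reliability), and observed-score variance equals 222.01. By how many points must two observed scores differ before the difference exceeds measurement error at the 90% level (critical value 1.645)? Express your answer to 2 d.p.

14.36

SD = √222.01 ≃ 14.9000
Spearman-Brown: r = 2(0.707) / (1 + 0.707) = 1.4140 / 1.7070 ≃ 0.8284
SEM = 14.9000·√(1 − 0.8284) ≃ 6.1731
SE_diff = √2 · SEM ≃ 8.7301
Minimum reliable difference = 1.645 · SE_diff ≃ 1.645 · 8.7301 ≃ 14.3610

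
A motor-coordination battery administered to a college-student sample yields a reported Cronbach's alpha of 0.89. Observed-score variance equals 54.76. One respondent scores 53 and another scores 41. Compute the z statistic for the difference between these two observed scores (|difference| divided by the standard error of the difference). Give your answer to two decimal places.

3.46

σ = 54.76^(1/2) = 7.40000
SEM = 7.40000·√(1 − 0.89000) ≈ 2.45430
SE_diff = √2 · SEM ≈ 3.47091
z = |53 − 41| / 3.47091 = 12 / 3.47091 ≈ 3.45731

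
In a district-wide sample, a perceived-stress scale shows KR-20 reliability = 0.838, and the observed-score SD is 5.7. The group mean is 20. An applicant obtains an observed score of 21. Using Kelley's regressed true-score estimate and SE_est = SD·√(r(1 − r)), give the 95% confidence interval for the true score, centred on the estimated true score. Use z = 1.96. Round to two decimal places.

[16.72, 24.95]

T̂ = r·X + (1 − r)·M = 0.838*21 + 0.162*20 = 17.598 + 3.240 ≃ 20.838
SE_est = SD * √(r(1 − r)) = 5.700 * √0.136 ≃ 5.700 * 0.368 ≃ 2.100
95% CI: 20.838 ± 4.116 ≃ (16.722, 24.954)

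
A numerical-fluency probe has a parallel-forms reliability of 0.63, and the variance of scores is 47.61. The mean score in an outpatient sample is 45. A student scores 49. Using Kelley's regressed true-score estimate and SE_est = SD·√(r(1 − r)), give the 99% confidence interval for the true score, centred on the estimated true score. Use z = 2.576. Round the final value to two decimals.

[38.94, 56.10]

σ = 47.61^(1/2) = 6.900
T̂ = r·X + (1 − r)·M = 0.630*49 + 0.370*45 = 30.870 + 16.650 ≃ 47.520
SE_est = SD * √(r(1 − r)) = 6.900 * √0.233 ≃ 6.900 * 0.483 ≃ 3.331
CI = 47.520 ± 2.576 * 3.331 → [38.938, 56.102]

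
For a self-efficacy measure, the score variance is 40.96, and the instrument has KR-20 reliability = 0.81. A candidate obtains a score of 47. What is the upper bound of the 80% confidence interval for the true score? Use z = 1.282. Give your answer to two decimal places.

SD = √40.96 ≈ 6.4000
SEM = 6.4000 · √(1 − 0.8100) = 6.4000 · √0.1900 ≈ 6.4000 · 0.4359 ≈ 2.7897
Margin = 1.282 · 2.7897 ≈ 3.5764
Upper bound: 47 + 3.5764 = 50.5764

50.58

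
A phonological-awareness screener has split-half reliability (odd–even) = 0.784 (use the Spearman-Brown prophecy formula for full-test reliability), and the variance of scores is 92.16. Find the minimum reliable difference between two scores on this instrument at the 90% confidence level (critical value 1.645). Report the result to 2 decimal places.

SD = √92.16 = 9.6000
Spearman-Brown: r = 2(0.784) / (1 + 0.784) = 1.5680 / 1.7840 ≃ 0.8789
SEM = 9.6000 · √(1 − 0.8789) = 9.6000 · √0.1211 ≃ 9.6000 · 0.3480 ≃ 3.3404
Standard error of the difference = 3.3404·√2 ≃ 4.7241
Minimum reliable difference = 1.645 · SE_diff ≃ 1.645 · 4.7241 ≃ 7.7711

7.77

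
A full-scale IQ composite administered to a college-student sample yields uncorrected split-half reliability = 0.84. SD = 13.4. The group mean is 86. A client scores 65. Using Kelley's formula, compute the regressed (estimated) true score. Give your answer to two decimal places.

66.83

r_full = 2·0.84 / (1 + 0.84) ≈ 0.9130
T̂ = 0.9130(65) + 0.0870(86) ≈ 66.8261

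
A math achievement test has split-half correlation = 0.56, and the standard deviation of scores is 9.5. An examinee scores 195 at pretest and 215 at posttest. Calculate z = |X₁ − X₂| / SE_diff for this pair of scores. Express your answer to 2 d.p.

2.80

Full-length reliability (Spearman-Brown) = 2(0.56)/(1+0.56) ≈ 0.7179
SEM = 9.5000 * √(1 − 0.7179) = 9.5000 * √0.2821 ≈ 9.5000 * 0.5311 ≈ 5.0453
SE_diff = √2 * SEM ≈ 7.1351
z = 20 / 7.1351 ≈ 2.8030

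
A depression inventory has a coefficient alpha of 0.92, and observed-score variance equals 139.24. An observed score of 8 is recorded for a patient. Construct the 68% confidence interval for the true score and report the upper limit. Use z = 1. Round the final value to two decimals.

SD = √139.24 = 11.8000
SEM = 11.8000×√(1 − 0.9200) ≃ 3.3375
1 × SEM ≃ 3.3375
Upper limit = 8 + 3.3375 ≃ 11.3375

11.34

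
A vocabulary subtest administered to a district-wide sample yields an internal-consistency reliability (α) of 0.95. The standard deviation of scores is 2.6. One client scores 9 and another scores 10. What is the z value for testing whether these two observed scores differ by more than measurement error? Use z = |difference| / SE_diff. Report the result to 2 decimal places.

1.22

SEM = 2.6000 × √(1 − 0.9500) = 2.6000 × √0.0500 ≈ 2.6000 × 0.2236 ≈ 0.5814
SE_diff = SEM × √2 ≈ 0.5814 × 1.4142 ≈ 0.8222
z = 1 / 0.8222 ≈ 1.2163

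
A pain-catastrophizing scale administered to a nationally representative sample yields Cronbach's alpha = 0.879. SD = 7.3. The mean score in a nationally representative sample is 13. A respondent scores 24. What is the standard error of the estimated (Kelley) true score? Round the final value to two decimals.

2.38

SE_est = SD · √(r(1 − r)) = 7.3000 · √0.1064 ≈ 7.3000 · 0.3261 ≈ 2.3807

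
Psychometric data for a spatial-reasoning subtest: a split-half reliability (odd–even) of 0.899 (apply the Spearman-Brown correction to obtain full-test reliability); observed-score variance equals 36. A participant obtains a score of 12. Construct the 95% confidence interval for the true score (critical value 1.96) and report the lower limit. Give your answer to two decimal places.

9.29

SD = √36 ≈ 6.0000
Spearman-Brown: r = 2(0.899) / (1 + 0.899) = 1.7980 / 1.8990 ≈ 0.9468
SEM = 6.0000 × √(1 − 0.9468) = 6.0000 × √0.0532 ≈ 6.0000 × 0.2306 ≈ 1.3837
Half-width = 1.96×1.3837 ≈ 2.7121
Lower limit = 12 − 2.7121 ≈ 9.2879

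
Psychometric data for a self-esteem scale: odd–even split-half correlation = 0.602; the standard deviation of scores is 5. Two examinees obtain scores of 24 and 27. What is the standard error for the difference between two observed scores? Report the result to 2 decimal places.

3.52

r_full = 2·0.602 / (1 + 0.602) ≈ 0.75156
SEM = 5.00000 × √(1 − 0.75156) = 5.00000 × √0.24844 ≈ 5.00000 × 0.49844 ≈ 2.49219
SE_diff = SEM × √2 ≈ 2.49219 × 1.41421 ≈ 3.52448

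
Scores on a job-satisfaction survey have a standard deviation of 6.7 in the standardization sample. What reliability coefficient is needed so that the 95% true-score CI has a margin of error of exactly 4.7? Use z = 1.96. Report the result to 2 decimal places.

0.87

Required SEM = 4.7 / 1.96 ≈ 2.3980
r = 1 − (SEM / SD)² = 1 − (2.3980 / 6.7)² ≈ 1 − 0.1281 ≈ 0.8719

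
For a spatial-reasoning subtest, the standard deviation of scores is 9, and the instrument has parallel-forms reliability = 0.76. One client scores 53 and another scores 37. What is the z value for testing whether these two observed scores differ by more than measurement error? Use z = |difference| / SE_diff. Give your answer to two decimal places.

The standard error of measurement is 9.0000·√(1 − 0.7600) ≃ 9.0000·0.4899 ≃ 4.4091.
SE_diff = √2 · SEM ≃ 6.2354
z = |53 − 37| / 6.2354 = 16 / 6.2354 ≃ 2.5660

2.57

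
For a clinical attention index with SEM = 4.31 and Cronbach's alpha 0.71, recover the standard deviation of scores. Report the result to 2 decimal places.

8.00

SD = SEM / √(1 − r) = 4.31 / √0.290 ≃ 4.31 / 0.539 ≃ 8.003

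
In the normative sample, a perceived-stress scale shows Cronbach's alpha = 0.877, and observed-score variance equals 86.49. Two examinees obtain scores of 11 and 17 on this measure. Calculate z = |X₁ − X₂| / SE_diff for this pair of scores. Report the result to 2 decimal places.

1.30

SD = √86.49 ≈ 9.3000
SEM = 9.3000 · √(1 − 0.8770) = 9.3000 · √0.1230 ≈ 9.3000 · 0.3507 ≈ 3.2616
Standard error of the difference = 3.2616·√2 ≈ 4.6126
z = 6 / 4.6126 ≈ 1.3008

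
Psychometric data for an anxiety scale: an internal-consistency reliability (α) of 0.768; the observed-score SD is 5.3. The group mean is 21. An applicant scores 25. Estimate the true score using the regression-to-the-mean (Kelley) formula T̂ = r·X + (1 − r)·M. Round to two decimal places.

24.07

T̂ = 0.7680(25) + 0.2320(21) ≈ 24.0720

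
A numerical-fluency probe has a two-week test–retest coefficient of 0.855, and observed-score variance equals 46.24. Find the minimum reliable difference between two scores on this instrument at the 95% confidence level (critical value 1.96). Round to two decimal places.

σ = 46.24^(1/2) = 6.80000
The standard error of measurement is 6.80000*√(1 − 0.85500) ≈ 6.80000*0.38079 ≈ 2.58936.
SE_diff = √2 * SEM ≈ 3.66191
Smallest detectable difference = 1.96*3.66191 ≈ 7.17735

7.18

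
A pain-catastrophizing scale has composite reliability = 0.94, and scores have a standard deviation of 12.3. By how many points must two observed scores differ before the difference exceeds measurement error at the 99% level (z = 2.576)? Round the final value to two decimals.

SEM = 12.300 * √(1 − 0.940) = 12.300 * √0.060 ≈ 12.300 * 0.245 ≈ 3.013
SE_diff = SEM * √2 ≈ 3.013 * 1.414 ≈ 4.261
Smallest detectable difference = 2.576*4.261 ≈ 10.976

10.98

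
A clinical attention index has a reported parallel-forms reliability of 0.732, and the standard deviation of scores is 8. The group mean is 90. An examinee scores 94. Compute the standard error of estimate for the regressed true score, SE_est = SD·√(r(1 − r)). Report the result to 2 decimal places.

3.54

SE_est = 8.000*√(0.732*0.268) ≈ 3.543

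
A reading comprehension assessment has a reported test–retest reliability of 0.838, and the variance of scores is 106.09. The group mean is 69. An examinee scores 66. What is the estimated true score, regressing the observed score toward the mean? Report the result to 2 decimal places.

Estimated true score = 0.838×66 + (1 − 0.838)×69 ≈ 66.486

66.49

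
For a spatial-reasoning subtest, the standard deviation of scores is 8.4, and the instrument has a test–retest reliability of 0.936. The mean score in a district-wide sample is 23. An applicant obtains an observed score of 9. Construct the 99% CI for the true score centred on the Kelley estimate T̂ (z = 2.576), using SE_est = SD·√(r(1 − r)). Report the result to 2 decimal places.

T̂ = 0.936(9) + 0.064(23) ≈ 9.896
SE_est = SD × √(r(1 − r)) = 8.400 × √0.060 ≈ 8.400 × 0.245 ≈ 2.056
CI = 9.896 ± 2.576 × 2.056 → [4.600, 15.192]

[4.60, 15.19]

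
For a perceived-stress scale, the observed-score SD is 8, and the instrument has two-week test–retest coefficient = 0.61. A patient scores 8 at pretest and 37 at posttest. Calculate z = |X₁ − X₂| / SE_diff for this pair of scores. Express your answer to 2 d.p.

SEM = 8.0000 × √(1 − 0.6100) = 8.0000 × √0.3900 ≈ 8.0000 × 0.6245 ≈ 4.9960
SE_diff = √2 × SEM ≈ 7.0654
z = |8 − 37| / 7.0654 = 29 / 7.0654 ≈ 4.1045

4.10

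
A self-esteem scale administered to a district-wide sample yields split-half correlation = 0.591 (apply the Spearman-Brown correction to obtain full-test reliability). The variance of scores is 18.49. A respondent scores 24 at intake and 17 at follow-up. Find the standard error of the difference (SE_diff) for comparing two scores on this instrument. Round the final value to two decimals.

3.08

σ = 18.49^(1/2) = 4.3000
Spearman-Brown: r = 2(0.591) / (1 + 0.591) = 1.1820 / 1.5910 ≃ 0.7429
SEM = 4.3000 · √(1 − 0.7429) = 4.3000 · √0.2571 ≃ 4.3000 · 0.5070 ≃ 2.1802
SE_diff = √2 · SEM ≃ 3.0833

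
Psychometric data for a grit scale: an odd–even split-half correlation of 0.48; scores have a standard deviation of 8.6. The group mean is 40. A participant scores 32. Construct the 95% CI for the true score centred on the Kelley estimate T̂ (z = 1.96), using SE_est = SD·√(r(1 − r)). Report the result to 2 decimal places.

Full-length reliability (Spearman-Brown) = 2(0.48)/(1+0.48) ≈ 0.649
Estimated true score = 0.649×32 + (1 − 0.649)×40 ≈ 34.811
SE_est = 8.600·√[r(1 − r)] ≈ 4.106
95% CI: 34.811 ± 8.047 ≈ (26.764, 42.858)

[26.76, 42.86]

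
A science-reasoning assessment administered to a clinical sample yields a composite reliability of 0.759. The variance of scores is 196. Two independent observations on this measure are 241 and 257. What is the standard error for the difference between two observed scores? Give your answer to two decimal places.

SD = √196 ≈ 14.00000
SEM = 14.00000 * √(1 − 0.75900) = 14.00000 * √0.24100 ≈ 14.00000 * 0.49092 ≈ 6.87285
SE_diff = √2 * SEM ≈ 9.71967

9.72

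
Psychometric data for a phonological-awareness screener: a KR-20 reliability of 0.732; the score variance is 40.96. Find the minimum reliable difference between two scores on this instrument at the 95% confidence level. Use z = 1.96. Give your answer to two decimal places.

σ = 40.96^(1/2) = 6.40000
SEM = 6.40000 · √(1 − 0.73200) = 6.40000 · √0.26800 ≈ 6.40000 · 0.51769 ≈ 3.31320
SE_diff = √2 · SEM ≈ 4.68557
Smallest detectable difference = 1.96·4.68557 ≈ 9.18372

9.18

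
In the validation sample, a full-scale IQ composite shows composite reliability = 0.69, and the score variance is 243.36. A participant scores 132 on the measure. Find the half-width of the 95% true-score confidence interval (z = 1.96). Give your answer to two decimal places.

σ = 243.36^(1/2) = 15.60000
The standard error of measurement is 15.60000*√(1 − 0.69000) ≈ 15.60000*0.55678 ≈ 8.68571.
Margin = 1.96 * 8.68571 ≈ 17.02400

17.02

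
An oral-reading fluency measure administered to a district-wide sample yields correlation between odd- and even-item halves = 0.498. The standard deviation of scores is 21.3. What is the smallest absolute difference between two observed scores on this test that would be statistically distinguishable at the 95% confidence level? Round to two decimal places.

34.18

Spearman-Brown: r = 2(0.498) / (1 + 0.498) = 0.99600 / 1.49800 ≈ 0.66489
The standard error of measurement is 21.30000×√(1 − 0.66489) ≈ 21.30000×0.57889 ≈ 12.33035.
Standard error of the difference = 12.33035·√2 ≈ 17.43775
Smallest detectable difference = 1.96×17.43775 ≈ 34.17800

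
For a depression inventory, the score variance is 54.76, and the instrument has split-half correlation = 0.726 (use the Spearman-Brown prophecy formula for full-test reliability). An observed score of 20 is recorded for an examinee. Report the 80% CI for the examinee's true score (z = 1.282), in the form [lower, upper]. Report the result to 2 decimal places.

[16.22, 23.78]

σ = 54.76^(1/2) = 7.400
Full-length reliability (Spearman-Brown) = 2(0.726)/(1+0.726) ≃ 0.841
SEM = 7.400 * √(1 − 0.841) = 7.400 * √0.159 ≃ 7.400 * 0.398 ≃ 2.948
1.282 * SEM ≃ 3.780
Interval: (16.220, 23.780)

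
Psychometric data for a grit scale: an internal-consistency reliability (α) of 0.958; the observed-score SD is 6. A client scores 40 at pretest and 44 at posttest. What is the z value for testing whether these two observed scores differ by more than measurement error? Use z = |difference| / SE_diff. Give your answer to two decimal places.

The standard error of measurement is 6.00000×√(1 − 0.95800) ≈ 6.00000×0.20494 ≈ 1.22963.
SE_diff = SEM × √2 ≈ 1.22963 × 1.41421 ≈ 1.73897
z = 4 / 1.73897 ≈ 2.30022

2.30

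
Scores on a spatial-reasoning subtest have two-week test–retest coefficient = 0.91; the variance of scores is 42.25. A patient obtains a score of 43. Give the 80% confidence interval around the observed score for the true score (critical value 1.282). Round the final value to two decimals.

[40.50, 45.50]

σ = 42.25^(1/2) = 6.50000
SEM = 6.50000 * √(1 − 0.91000) = 6.50000 * √0.09000 ≈ 6.50000 * 0.30000 ≈ 1.95000
Half-width = 1.282*1.95000 ≈ 2.49990
CI = 43 ± 2.49990 → [40.50010, 45.49990]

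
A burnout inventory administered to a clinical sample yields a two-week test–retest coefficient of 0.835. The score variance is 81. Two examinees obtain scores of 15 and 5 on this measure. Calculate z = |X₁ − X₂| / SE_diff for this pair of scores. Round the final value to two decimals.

1.93

SD = √81 = 9.0000
The standard error of measurement is 9.0000·√(1 − 0.8350) ≈ 9.0000·0.4062 ≈ 3.6558.
SE_diff = √2 · SEM ≈ 5.1701
z = |15 − 5| / 5.1701 = 10 / 5.1701 ≈ 1.9342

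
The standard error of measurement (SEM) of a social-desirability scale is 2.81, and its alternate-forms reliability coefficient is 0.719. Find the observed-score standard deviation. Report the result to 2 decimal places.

σ = SEM·(1 − r)^(−1/2) ≈ 2.81×1.886 ≈ 5.301

5.30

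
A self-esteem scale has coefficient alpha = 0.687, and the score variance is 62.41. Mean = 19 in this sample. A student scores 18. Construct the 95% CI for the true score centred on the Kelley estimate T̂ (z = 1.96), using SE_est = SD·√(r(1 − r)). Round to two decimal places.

SD = √62.41 ≈ 7.90000
T̂ = 0.68700(18) + 0.31300(19) ≈ 18.31300
SE_est = SD · √(r(1 − r)) = 7.90000 · √0.21503 ≈ 7.90000 · 0.46371 ≈ 3.66334
95% CI: 18.31300 ± 7.18015 ≈ (11.13285, 25.49315)

[11.13, 25.49]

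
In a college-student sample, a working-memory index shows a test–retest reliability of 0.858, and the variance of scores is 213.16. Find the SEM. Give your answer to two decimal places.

SD = √213.16 = 14.600
SEM = 14.600 * √(1 − 0.858) = 14.600 * √0.142 ≈ 14.600 * 0.377 ≈ 5.502

5.50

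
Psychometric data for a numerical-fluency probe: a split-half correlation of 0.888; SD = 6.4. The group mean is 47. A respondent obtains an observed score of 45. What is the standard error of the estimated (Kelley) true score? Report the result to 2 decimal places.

r_full = 2·0.888 / (1 + 0.888) ≈ 0.9407
SE_est = SD * √(r(1 − r)) = 6.4000 * √0.0558 ≈ 6.4000 * 0.2362 ≈ 1.5118

1.51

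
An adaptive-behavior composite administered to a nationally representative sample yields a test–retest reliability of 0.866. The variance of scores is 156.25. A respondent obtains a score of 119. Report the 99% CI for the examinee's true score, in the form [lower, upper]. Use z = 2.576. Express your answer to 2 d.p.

SD = √156.25 ≈ 12.50000
SEM = 12.50000 * √(1 − 0.86600) = 12.50000 * √0.13400 ≈ 12.50000 * 0.36606 ≈ 4.57575
Margin = 2.576 * 4.57575 ≈ 11.78714
99% CI: 119 ± 11.78714 = [107.21286, 130.78714]

[107.21, 130.79]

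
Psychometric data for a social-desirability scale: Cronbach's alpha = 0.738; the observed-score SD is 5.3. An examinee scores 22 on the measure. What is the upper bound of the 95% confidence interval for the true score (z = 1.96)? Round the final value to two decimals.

SEM = 5.30000·√(1 − 0.73800) ≈ 2.71285
1.96 · SEM ≈ 5.31719
Upper limit = 22 + 5.31719 ≈ 27.31719

27.32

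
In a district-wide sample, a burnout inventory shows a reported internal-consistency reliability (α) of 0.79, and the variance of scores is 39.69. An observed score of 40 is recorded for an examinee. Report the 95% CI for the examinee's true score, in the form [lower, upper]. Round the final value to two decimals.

[34.34, 45.66]

SD = √39.69 = 6.3000
SEM = 6.3000 × √(1 − 0.7900) = 6.3000 × √0.2100 ≃ 6.3000 × 0.4583 ≃ 2.8870
1.96 × SEM ≃ 5.6586
CI = 40 ± 5.6586 → [34.3414, 45.6586]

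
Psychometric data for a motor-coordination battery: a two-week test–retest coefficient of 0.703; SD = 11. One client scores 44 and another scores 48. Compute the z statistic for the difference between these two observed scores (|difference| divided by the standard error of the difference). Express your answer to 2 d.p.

0.47

SEM = 11.00000×√(1 − 0.70300) ≈ 5.99475
Standard error of the difference = 5.99475·√2 ≈ 8.47785
z = 4 / 8.47785 ≈ 0.47182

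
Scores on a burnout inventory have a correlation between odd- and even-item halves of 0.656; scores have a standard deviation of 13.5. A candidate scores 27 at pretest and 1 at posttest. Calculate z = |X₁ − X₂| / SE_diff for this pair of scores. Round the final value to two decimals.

2.99

Spearman-Brown: r = 2(0.656) / (1 + 0.656) = 1.31200 / 1.65600 ≈ 0.79227
SEM = 13.50000×√(1 − 0.79227) ≈ 6.15294
Standard error of the difference = 6.15294·√2 ≈ 8.70157
z = |27 − 1| / 8.70157 = 26 / 8.70157 ≈ 2.98797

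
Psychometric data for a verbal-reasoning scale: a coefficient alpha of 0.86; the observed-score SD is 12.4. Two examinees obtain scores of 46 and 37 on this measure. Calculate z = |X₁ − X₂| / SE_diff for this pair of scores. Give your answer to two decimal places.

1.37

The standard error of measurement is 12.400*√(1 − 0.860) ≈ 12.400*0.374 ≈ 4.640.
Standard error of the difference = 4.640·√2 ≈ 6.561
z = 9 / 6.561 ≈ 1.372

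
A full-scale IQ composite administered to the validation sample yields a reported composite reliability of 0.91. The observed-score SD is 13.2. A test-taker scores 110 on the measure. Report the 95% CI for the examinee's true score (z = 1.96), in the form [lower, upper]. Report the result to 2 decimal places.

SEM = 13.2000*√(1 − 0.9100) ≃ 3.9600
Half-width = 1.96*3.9600 ≃ 7.7616
Interval: (102.2384, 117.7616)

[102.24, 117.76]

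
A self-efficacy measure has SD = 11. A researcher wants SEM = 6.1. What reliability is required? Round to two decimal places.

0.69

Required reliability = 1 − (SEM/SD)² = 1 − 0.308 ≃ 0.692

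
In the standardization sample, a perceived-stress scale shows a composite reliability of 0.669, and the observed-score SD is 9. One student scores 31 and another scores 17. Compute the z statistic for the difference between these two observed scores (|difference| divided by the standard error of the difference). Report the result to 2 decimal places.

1.91

SEM = 9.0000 * √(1 − 0.6690) = 9.0000 * √0.3310 ≈ 9.0000 * 0.5753 ≈ 5.1779
Standard error of the difference = 5.1779·√2 ≈ 7.3227
z = 14 / 7.3227 ≈ 1.9119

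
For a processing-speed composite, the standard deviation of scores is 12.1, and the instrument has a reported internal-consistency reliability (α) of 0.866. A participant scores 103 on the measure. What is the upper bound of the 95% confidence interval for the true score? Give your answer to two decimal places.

111.68

SEM = 12.1000×√(1 − 0.8660) ≃ 4.4293
1.96 × SEM ≃ 8.6815
Upper bound: 103 + 8.6815 = 111.6815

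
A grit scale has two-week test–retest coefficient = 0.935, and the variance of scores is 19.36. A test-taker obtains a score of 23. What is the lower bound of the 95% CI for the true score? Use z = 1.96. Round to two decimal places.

20.80

σ = 19.36^(1/2) = 4.4000
SEM = 4.4000×√(1 − 0.9350) ≈ 1.1218
1.96 × SEM ≈ 2.1987
Lower limit = 23 − 2.1987 ≈ 20.8013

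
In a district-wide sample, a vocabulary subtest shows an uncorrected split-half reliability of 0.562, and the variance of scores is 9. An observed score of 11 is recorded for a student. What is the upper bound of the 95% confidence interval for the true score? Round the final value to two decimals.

σ = 9^(1/2) = 3.00000
Spearman-Brown: r = 2(0.562) / (1 + 0.562) = 1.12400 / 1.56200 ≈ 0.71959
SEM = 3.00000 × √(1 − 0.71959) = 3.00000 × √0.28041 ≈ 3.00000 × 0.52954 ≈ 1.58861
1.96 × SEM ≈ 3.11368
Upper bound: 11 + 3.11368 = 14.11368

14.11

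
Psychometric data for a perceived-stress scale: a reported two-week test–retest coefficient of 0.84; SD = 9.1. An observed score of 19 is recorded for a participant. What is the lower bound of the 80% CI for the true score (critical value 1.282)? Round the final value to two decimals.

SEM = 9.1000 × √(1 − 0.8400) = 9.1000 × √0.1600 ≈ 9.1000 × 0.4000 ≈ 3.6400
Margin = 1.282 × 3.6400 ≈ 4.6665
Lower bound: 19 − 4.6665 = 14.3335

14.33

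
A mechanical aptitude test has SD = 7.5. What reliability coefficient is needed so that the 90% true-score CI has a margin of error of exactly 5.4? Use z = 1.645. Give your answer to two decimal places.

SEM needed = half-width / z = 5.4/1.645 ≃ 3.2827
r = 1 − (3.2827/7.5)² ≃ 1 − 0.1916 ≃ 0.8084

0.81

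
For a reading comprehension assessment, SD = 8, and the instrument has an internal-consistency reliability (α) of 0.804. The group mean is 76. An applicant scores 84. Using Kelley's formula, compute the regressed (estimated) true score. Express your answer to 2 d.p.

82.43

T̂ = r·X + (1 − r)·M = 0.80400·84 + 0.19600·76 = 67.53600 + 14.89600 ≈ 82.43200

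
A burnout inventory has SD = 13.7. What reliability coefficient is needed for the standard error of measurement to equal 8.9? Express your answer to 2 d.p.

Required reliability = 1 − (SEM/SD)² = 1 − 0.42203 ≃ 0.57797

0.58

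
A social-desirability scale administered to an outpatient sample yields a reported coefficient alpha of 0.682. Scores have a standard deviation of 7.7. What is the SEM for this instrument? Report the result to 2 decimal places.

The standard error of measurement is 7.70000*√(1 − 0.68200) ≈ 7.70000*0.56391 ≈ 4.34214.

4.34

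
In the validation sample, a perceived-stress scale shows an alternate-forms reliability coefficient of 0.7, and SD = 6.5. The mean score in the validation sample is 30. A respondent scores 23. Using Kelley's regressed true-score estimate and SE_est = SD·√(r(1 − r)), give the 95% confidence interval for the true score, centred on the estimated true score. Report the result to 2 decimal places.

Estimated true score = 0.700·23 + (1 − 0.700)·30 ≈ 25.100
SE_est = SD · √(r(1 − r)) = 6.500 · √0.210 ≈ 6.500 · 0.458 ≈ 2.979
CI = 25.100 ± 1.96 · 2.979 → [19.262, 30.938]

[19.26, 30.94]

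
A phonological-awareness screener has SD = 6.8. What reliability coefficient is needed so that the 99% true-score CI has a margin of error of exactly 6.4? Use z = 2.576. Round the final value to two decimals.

SEM needed = half-width / z = 6.4/2.576 ≈ 2.484
Required reliability = 1 − (SEM/SD)² = 1 − 0.133 ≈ 0.867

0.87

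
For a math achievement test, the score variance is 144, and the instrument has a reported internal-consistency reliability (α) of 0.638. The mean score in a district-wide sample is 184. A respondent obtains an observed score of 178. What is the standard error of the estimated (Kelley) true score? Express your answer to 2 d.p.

5.77

SD = √144 ≈ 12.00000
SE_est = 12.00000*√(0.63800*0.36200) ≈ 5.76695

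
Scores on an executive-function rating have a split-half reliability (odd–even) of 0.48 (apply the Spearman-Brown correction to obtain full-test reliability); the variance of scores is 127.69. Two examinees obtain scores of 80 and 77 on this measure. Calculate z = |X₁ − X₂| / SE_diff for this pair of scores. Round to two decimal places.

0.32

σ = 127.69^(1/2) = 11.30000
Full-length reliability (Spearman-Brown) = 2(0.48)/(1+0.48) ≈ 0.64865
SEM = 11.30000·√(1 − 0.64865) ≈ 6.69806
SE_diff = √2 · SEM ≈ 9.47249
z = 3 / 9.47249 ≈ 0.31671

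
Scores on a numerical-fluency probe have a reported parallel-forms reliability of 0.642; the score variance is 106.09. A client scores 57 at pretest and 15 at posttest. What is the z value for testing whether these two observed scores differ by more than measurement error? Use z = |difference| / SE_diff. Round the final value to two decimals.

σ = 106.09^(1/2) = 10.300
SEM = 10.300·√(1 − 0.642) ≈ 6.163
SE_diff = √2 · SEM ≈ 8.716
z = |57 − 15| / 8.716 = 42 / 8.716 ≈ 4.819

4.82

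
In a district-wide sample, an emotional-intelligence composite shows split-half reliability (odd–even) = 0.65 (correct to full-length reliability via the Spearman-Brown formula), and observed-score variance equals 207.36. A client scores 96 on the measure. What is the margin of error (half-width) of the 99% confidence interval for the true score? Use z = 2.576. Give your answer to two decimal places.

17.08

σ = 207.36^(1/2) = 14.40000
Spearman-Brown: r = 2(0.65) / (1 + 0.65) = 1.30000 / 1.65000 ≈ 0.78788
SEM = 14.40000·√(1 − 0.78788) ≈ 6.63215
Margin = 2.576 · 6.63215 ≈ 17.08443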